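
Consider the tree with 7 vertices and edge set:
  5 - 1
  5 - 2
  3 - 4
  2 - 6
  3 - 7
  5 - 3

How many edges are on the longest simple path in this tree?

BFS from 6 reaches 4 last, at distance 4; BFS from 4 confirms no node is farther.
Path: 6 - 2 - 5 - 3 - 4.

4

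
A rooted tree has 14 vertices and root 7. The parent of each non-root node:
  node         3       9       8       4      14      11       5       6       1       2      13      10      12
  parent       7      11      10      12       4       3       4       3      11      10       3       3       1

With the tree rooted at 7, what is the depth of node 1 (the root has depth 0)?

3

7–3–11–1 — 3 edges.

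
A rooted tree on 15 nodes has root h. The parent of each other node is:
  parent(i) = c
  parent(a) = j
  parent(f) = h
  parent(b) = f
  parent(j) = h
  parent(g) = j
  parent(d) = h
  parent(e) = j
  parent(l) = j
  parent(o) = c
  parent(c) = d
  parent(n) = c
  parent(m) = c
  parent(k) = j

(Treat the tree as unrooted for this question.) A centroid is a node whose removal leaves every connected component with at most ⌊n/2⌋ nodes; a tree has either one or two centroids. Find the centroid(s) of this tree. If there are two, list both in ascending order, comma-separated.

h

Removing h splits the tree into components of sizes 6, 6, 2; the largest is 6 ≤ ⌊15/2⌋ = 7.
Every other node leaves some component of size > 7, so the centroid is unique.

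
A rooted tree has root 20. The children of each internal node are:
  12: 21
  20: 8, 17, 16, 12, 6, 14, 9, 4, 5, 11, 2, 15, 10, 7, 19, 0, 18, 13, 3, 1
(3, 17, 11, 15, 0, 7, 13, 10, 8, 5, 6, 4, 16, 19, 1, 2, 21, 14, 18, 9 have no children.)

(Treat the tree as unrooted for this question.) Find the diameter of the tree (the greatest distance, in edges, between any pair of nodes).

A longest path is 21 – 12 – 20 – 3, with 3 edges.

3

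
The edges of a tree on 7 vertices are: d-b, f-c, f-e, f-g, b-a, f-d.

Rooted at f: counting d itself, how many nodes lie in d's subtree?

3

Descendants of d (including itself): d, b, a. That's 3.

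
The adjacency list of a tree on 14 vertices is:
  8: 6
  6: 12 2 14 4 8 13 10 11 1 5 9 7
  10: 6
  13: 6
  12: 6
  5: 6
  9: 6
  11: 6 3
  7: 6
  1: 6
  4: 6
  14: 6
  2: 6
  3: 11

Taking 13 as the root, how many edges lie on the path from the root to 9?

2

Path from 13 to 9: 13 → 6 → 9, which has 2 edges.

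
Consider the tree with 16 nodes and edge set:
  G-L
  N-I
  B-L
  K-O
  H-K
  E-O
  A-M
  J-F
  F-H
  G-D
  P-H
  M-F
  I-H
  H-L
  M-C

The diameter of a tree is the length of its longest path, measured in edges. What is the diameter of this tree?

Starting from C, a farthest node is E at distance 6.
One longest path: C–M–F–H–K–O–E.
So the diameter is 6.

6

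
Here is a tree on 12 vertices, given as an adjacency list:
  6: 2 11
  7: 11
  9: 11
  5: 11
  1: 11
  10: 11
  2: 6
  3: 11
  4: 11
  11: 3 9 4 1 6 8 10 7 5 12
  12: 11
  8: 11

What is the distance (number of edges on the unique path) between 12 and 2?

The path is 12 - 11 - 6 - 2, which has 3 edges.

3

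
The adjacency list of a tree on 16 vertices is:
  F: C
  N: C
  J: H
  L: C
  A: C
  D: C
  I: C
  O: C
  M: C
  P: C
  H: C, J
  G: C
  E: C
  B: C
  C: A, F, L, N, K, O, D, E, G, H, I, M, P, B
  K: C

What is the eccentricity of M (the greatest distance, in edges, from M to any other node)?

The node farthest from M is J, via M-C-H-J — 3 edges.

3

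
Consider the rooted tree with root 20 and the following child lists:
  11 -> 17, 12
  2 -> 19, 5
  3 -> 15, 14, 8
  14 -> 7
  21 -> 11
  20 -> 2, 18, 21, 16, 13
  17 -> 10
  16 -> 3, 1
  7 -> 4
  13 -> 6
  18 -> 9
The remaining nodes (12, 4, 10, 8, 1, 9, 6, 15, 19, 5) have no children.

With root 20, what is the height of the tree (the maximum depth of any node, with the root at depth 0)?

4 sits deepest: 20 – 16 – 3 – 14 – 7 – 4 — 5 edges from the root.

5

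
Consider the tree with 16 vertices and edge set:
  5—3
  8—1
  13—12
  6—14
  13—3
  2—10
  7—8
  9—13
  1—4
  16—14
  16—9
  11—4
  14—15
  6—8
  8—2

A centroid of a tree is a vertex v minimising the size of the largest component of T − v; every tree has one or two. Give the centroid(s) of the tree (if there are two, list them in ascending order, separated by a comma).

6, 14

Removing 6 splits the tree into components of sizes 8, 7; the largest is 8 ≤ ⌊16/2⌋ = 8.
14 is adjacent to 6 and is also a centroid (the largest component after removing it is likewise 8).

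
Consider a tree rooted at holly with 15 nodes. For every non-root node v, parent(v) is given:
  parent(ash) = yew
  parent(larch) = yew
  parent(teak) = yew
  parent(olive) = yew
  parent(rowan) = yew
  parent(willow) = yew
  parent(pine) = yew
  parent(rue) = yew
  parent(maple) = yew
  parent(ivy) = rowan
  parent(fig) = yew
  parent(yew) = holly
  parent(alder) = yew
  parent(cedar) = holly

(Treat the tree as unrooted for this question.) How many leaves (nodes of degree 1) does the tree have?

The leaves are alder, ash, cedar, fig, ivy, larch, maple, olive, pine, rue, teak, willow.
That is 12 leaves.

12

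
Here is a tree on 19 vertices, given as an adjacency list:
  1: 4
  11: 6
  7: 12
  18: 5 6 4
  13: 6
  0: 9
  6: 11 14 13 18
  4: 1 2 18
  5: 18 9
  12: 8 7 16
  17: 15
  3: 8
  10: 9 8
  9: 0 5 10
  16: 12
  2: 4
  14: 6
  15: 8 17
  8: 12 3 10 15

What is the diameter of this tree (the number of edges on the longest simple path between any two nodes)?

8

A longest path is 7–12–8–10–9–5–18–6–13, with 8 edges.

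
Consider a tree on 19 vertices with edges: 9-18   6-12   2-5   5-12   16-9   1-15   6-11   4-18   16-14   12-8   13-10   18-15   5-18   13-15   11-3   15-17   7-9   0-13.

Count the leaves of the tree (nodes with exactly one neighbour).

Degree-1 nodes: 0, 1, 2, 3, 4, 7, 8, 10, 14, 17 — 10 of them.

10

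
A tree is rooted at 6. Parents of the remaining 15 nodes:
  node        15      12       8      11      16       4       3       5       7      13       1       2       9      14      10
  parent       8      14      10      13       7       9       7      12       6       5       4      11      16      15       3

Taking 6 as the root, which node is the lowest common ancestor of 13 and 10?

10

13's ancestor chain is 13, 5, 12, 14, 15, 8, 10, 3, 7, 6 and 10's is 10, 3, 7, 6; they first meet at 10.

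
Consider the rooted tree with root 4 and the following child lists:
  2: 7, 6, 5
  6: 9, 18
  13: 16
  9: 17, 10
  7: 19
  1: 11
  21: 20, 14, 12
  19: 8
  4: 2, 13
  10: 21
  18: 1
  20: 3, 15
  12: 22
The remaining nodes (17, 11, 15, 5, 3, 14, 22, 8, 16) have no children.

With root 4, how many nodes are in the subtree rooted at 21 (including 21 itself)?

7

Descendants of 21 (including itself): 21, 20, 12, 14, 15, 3, 22. That's 7.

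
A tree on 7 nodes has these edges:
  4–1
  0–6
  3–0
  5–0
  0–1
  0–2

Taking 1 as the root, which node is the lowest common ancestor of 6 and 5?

6's ancestor chain is 6, 0, 1 and 5's is 5, 0, 1; they first meet at 0.

0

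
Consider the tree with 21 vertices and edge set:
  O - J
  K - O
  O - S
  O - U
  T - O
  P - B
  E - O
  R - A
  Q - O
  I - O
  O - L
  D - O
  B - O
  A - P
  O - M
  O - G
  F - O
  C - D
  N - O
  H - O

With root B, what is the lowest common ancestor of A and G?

B

Path A→root: A P B; path G→root: G O B.
First common node: B.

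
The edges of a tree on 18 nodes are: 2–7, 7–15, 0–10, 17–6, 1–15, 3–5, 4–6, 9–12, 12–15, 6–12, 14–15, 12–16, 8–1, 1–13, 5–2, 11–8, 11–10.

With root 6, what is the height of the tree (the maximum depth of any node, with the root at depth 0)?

A deepest node is 0, reached by 6 → 12 → 15 → 1 → 8 → 11 → 10 → 0.
That path has 7 edges, so the height is 7.

7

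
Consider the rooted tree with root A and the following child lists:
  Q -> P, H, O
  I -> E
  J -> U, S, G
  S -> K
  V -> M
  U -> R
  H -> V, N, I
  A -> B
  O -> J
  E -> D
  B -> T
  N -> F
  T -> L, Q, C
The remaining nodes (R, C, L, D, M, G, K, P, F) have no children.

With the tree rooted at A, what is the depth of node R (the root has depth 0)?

Climbing from R to the root: R → U → J → O → Q → T → B → A. That's 7 steps.

7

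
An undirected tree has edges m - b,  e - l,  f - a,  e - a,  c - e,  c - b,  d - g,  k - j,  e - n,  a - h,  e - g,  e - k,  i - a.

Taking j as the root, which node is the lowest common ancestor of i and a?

a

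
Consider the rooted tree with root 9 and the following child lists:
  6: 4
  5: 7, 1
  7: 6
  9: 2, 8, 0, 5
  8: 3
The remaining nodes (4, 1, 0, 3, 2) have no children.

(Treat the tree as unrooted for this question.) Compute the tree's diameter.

Starting from 3, a farthest node is 4 at distance 6.
One longest path: 3 – 8 – 9 – 5 – 7 – 6 – 4.
So the diameter is 6.

6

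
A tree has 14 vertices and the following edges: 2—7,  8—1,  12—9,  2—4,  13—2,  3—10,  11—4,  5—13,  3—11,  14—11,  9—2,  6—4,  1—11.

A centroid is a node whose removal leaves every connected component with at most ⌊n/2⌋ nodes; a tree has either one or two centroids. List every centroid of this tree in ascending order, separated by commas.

Removing 4 splits the tree into components of sizes 6, 6, 1; the largest is 6 ≤ ⌊14/2⌋ = 7.
No neighbour of 4 does as well, so 4 is the unique centroid.

4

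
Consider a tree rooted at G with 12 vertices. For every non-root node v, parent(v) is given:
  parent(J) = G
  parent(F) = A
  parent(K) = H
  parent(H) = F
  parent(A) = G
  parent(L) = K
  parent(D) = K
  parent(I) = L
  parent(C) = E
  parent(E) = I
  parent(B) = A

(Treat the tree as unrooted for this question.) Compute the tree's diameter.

9

A longest path is C–E–I–L–K–H–F–A–G–J, with 9 edges.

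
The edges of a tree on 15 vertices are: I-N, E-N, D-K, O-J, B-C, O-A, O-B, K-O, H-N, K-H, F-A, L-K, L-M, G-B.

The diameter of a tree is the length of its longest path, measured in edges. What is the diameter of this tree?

Starting from I, a farthest node is F at distance 6.
One longest path: I – N – H – K – O – A – F.
So the diameter is 6.

6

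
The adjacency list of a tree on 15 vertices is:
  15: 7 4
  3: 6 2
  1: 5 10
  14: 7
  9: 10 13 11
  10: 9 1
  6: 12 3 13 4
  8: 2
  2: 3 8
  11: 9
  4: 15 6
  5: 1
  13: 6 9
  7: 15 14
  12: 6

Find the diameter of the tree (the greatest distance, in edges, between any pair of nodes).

BFS from 5 reaches 14 last, at distance 9; BFS from 14 confirms no node is farther.
Path: 5 - 1 - 10 - 9 - 13 - 6 - 4 - 15 - 7 - 14.

9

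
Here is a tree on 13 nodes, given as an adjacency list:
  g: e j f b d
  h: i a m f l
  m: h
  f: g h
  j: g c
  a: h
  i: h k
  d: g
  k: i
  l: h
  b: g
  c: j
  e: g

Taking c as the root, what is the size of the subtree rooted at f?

Descendants of f (including itself): f, h, m, a, l, i, k. That's 7.

7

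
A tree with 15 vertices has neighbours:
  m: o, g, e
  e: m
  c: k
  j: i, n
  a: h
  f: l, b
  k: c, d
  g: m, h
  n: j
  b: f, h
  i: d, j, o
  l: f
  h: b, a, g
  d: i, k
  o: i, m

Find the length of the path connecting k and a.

7

The path is k – d – i – o – m – g – h – a, which has 7 edges.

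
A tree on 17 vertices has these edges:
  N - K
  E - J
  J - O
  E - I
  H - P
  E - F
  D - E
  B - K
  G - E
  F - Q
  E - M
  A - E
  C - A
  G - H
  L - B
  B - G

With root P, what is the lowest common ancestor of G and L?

G

Ancestors of G (toward the root): G, H, P.
Ancestors of L: L, B, G, H, P.
The deepest node appearing in both lists is G.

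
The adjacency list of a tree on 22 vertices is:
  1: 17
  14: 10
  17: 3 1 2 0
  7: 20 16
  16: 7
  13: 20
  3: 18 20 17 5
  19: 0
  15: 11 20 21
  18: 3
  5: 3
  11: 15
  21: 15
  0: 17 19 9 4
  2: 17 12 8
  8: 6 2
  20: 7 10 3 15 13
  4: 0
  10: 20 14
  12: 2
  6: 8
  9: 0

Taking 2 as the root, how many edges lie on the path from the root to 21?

5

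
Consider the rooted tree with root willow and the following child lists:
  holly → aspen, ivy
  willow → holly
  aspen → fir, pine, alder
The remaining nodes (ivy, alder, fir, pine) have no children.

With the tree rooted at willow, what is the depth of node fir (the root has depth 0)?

Climbing from fir to the root: fir–aspen–holly–willow. That's 3 steps.

3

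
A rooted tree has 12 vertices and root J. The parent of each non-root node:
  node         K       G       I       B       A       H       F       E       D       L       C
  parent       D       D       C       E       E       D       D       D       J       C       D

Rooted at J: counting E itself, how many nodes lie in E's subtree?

E's subtree: {E, A, B}, size 3.

3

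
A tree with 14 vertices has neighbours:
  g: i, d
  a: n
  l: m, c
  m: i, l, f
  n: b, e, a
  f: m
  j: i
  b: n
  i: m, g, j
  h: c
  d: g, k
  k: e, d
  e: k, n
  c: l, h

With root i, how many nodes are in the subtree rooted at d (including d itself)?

The subtree rooted at d contains: d, k, e, n, b, a — 6 nodes.

6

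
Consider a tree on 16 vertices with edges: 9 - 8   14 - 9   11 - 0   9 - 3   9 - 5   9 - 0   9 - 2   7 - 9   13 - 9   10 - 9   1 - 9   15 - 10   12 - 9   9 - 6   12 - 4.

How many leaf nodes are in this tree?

The leaves are 1, 2, 3, 4, 5, 6, 7, 8, 11, 13, 14, 15.
That is 12 leaves.

12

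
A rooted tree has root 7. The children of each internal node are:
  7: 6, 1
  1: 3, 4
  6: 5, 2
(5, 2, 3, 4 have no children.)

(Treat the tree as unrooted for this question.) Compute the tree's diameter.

Starting from 2, a farthest node is 3 at distance 4.
One longest path: 2-6-7-1-3.
So the diameter is 4.

4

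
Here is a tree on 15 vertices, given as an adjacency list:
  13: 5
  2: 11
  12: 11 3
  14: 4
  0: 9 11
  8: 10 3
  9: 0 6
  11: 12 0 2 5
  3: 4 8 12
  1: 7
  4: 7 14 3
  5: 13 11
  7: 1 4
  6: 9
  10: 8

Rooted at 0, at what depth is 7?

5

Path from 0 to 7: 0 → 11 → 12 → 3 → 4 → 7, which has 5 edges.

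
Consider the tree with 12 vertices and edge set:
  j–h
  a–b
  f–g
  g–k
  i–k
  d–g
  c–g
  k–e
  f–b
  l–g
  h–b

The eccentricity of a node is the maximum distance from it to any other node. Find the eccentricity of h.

5

Distances from h peak at 5, attained at e (i also at distance 5).
h–b–f–g–k–e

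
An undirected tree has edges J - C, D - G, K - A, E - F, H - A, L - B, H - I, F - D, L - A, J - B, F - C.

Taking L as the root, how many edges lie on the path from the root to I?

3

L → A → H → I — 3 edges.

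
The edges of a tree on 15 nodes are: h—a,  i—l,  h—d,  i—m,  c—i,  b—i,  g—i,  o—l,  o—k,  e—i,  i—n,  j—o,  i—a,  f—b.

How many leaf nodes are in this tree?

The leaves are c, d, e, f, g, j, k, m, n.
That is 9 leaves.

9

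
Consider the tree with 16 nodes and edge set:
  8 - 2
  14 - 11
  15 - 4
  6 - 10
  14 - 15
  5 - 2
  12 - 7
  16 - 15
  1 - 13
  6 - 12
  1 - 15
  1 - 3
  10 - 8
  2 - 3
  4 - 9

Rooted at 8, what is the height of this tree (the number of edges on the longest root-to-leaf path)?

6

The longest root-to-leaf path is 8-2-3-1-15-14-11 (6 edges).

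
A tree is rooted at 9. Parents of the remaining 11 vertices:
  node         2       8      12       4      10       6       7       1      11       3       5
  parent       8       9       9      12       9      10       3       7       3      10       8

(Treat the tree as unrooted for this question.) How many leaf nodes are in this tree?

6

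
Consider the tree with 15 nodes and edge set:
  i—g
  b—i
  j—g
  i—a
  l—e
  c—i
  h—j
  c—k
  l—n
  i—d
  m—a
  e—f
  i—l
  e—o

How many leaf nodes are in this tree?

8

Degree-1 nodes: b, d, f, h, k, m, n, o — 8 of them.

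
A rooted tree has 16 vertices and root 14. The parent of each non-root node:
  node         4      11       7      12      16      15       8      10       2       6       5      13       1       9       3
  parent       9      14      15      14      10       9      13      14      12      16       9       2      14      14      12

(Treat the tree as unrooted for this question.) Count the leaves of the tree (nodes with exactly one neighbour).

8

The leaves are 1, 3, 4, 5, 6, 7, 8, 11.
That is 8 leaves.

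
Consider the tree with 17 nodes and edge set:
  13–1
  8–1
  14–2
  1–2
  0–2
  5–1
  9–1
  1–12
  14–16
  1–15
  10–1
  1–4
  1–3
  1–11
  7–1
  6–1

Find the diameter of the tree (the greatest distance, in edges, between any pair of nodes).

Starting from 16, a farthest node is 4 at distance 4.
One longest path: 16-14-2-1-4.
So the diameter is 4.

4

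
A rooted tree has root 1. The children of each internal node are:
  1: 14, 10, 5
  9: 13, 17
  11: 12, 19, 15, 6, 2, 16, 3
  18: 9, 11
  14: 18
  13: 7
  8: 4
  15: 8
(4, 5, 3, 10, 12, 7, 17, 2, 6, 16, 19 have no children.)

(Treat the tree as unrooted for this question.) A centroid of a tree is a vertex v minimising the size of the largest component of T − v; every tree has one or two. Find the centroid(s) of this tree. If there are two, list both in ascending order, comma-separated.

Removing 11 splits the tree into components of sizes 9, 3, 1, 1, 1, 1, 1, 1; the largest is 9 ≤ ⌊19/2⌋ = 9.
Every other node leaves some component of size > 9, so the centroid is unique.

11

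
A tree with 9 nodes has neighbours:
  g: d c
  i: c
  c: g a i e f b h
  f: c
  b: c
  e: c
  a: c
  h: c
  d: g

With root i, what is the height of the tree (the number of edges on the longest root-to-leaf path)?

d sits deepest: i – c – g – d — 3 edges from the root.

3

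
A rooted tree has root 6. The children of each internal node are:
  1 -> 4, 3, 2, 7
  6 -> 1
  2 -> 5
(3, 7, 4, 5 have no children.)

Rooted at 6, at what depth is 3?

2

6 → 1 → 3 — 2 edges.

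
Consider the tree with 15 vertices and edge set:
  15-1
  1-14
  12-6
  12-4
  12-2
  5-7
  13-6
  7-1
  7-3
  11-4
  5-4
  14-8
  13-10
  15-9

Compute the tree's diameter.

9

A longest path is 10-13-6-12-4-5-7-1-15-9, with 9 edges.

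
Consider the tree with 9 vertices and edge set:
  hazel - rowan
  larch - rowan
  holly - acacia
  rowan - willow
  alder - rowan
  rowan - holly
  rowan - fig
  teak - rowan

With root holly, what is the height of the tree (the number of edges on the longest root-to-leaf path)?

2

The longest root-to-leaf path is holly-rowan-larch (2 edges).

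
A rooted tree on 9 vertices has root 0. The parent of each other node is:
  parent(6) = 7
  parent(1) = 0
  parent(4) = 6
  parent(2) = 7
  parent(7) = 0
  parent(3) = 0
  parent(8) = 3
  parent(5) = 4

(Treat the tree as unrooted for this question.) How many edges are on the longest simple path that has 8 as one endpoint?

6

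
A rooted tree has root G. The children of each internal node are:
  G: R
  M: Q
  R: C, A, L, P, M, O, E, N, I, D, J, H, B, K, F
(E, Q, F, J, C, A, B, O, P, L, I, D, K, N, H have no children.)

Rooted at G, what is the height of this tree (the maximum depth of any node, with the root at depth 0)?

A deepest node is Q, reached by G → R → M → Q.
That path has 3 edges, so the height is 3.

3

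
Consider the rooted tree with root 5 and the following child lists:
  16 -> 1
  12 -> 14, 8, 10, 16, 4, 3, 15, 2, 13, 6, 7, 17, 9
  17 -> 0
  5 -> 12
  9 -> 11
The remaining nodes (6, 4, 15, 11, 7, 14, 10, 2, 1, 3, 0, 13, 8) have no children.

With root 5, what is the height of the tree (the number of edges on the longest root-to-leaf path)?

3

The longest root-to-leaf path is 5–12–17–0 (3 edges).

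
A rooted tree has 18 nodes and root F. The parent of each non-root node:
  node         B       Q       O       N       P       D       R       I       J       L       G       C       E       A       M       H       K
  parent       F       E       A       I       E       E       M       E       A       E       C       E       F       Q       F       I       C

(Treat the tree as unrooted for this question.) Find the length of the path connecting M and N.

4

M - F - E - I - N: 4 edges.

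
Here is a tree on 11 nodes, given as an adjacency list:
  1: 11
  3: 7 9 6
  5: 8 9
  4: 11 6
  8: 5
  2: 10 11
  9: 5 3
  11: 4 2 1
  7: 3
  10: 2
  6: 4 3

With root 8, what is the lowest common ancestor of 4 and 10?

Path 4→root: 4 6 3 9 5 8; path 10→root: 10 2 11 4 6 3 9 5 8.
First common node: 4.

4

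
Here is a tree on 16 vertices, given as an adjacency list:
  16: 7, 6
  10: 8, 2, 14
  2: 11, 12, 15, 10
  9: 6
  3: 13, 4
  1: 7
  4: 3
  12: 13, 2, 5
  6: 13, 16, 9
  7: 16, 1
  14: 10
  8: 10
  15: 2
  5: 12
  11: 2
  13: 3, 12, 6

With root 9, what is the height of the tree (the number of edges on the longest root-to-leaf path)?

6

A deepest node is 8, reached by 9 → 6 → 13 → 12 → 2 → 10 → 8.
That path has 6 edges, so the height is 6.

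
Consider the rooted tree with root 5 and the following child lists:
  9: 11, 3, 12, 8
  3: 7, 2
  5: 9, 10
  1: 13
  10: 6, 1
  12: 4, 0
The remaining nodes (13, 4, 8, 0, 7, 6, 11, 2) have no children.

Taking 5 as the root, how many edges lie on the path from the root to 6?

2

Path from 5 to 6: 5 – 10 – 6, which has 2 edges.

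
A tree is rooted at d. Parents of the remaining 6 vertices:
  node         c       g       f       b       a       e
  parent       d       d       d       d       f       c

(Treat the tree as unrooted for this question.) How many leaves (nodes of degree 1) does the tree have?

The leaves are a, b, e, g.
That is 4 leaves.

4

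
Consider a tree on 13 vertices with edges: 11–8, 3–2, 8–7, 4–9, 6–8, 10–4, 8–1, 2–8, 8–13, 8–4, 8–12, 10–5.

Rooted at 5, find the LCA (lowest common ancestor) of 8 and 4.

Ancestors of 8 (toward the root): 8, 4, 10, 5.
Ancestors of 4: 4, 10, 5.
The deepest node appearing in both lists is 4.

4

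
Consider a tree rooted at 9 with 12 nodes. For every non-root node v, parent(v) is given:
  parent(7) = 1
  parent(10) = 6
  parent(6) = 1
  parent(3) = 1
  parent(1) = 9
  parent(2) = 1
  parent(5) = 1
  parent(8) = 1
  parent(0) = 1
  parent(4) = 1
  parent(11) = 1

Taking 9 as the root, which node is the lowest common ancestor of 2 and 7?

1

2's ancestor chain is 2, 1, 9 and 7's is 7, 1, 9; they first meet at 1.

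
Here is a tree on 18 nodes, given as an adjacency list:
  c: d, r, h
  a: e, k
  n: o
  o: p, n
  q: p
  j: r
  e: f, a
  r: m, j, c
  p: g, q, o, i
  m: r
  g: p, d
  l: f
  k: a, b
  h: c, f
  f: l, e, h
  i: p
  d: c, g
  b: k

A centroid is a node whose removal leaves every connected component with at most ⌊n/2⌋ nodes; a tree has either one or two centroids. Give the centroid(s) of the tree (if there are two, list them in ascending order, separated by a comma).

If c is removed the pieces have sizes 7, 7, 3, all ≤ ⌊18/2⌋ = 9.
No neighbour of c does as well, so c is the unique centroid.

c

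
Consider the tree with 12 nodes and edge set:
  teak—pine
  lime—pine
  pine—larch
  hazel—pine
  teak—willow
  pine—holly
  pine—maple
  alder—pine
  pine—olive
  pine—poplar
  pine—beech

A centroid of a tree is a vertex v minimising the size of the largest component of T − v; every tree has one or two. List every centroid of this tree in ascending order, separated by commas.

pine

Removing pine splits the tree into components of sizes 2, 1, 1, 1, 1, 1, 1, 1, 1, 1; the largest is 2 ≤ ⌊12/2⌋ = 6.
Every other node leaves some component of size > 6, so the centroid is unique.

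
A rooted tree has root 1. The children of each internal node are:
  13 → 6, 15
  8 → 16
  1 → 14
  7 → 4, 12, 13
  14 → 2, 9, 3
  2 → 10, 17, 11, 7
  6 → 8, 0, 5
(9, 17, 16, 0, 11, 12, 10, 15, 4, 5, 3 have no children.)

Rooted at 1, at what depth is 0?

6

1–14–2–7–13–6–0 — 6 edges.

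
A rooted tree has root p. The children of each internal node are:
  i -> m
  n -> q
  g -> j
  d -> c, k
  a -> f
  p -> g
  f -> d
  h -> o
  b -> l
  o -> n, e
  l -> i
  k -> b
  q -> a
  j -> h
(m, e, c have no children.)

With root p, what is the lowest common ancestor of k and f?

k's ancestor chain is k, d, f, a, q, n, o, h, j, g, p and f's is f, a, q, n, o, h, j, g, p; they first meet at f.

f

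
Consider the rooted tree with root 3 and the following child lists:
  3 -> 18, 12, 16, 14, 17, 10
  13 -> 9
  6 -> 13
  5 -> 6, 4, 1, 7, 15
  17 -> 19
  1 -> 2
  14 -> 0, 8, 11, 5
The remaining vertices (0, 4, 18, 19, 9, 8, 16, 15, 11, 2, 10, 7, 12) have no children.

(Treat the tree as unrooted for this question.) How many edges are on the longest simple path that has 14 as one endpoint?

The node farthest from 14 is 9, via 14-5-6-13-9 — 4 edges.

4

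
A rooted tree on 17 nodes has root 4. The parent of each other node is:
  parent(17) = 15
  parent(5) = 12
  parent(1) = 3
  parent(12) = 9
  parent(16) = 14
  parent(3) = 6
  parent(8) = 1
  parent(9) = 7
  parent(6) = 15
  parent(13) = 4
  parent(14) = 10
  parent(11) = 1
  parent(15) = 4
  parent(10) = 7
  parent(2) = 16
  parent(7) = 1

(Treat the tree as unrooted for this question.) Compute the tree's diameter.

10

A longest path is 2 – 16 – 14 – 10 – 7 – 1 – 3 – 6 – 15 – 4 – 13, with 10 edges.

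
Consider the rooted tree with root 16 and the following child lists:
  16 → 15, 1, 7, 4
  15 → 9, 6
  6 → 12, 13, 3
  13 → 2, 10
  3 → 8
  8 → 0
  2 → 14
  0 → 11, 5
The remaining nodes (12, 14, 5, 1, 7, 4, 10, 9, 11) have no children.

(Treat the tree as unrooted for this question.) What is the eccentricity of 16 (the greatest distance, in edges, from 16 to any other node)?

Distances from 16 peak at 6, attained at 5 (11 also at distance 6).
16-15-6-3-8-0-5

6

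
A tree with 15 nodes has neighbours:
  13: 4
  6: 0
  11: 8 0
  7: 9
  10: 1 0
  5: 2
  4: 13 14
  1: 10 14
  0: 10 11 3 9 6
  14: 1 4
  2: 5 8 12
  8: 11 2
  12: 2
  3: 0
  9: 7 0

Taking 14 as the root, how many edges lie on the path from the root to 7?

5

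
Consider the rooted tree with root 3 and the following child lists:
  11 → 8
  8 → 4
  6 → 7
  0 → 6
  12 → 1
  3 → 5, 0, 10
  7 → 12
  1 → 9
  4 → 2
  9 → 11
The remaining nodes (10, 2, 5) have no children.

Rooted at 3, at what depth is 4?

9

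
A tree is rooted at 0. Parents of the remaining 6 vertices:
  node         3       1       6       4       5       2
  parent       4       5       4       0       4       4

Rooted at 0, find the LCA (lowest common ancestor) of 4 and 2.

Ancestors of 4 (toward the root): 4, 0.
Ancestors of 2: 2, 4, 0.
The deepest node appearing in both lists is 4.

4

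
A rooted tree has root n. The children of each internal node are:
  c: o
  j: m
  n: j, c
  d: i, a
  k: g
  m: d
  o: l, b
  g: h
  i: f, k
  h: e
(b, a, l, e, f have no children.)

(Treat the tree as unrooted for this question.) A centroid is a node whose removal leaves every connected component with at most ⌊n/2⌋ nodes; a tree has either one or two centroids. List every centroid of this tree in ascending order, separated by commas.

Delete d: the remaining components have sizes 7, 6, 1. Max 7 ≤ 7, so d is a centroid.
Every other node leaves some component of size > 7, so the centroid is unique.

d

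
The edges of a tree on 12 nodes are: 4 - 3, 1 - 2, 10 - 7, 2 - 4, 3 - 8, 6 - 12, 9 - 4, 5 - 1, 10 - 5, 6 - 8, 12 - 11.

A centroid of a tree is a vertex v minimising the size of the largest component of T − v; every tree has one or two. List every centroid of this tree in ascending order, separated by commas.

If 4 is removed the pieces have sizes 5, 5, 1, all ≤ ⌊12/2⌋ = 6.
No neighbour of 4 does as well, so 4 is the unique centroid.

4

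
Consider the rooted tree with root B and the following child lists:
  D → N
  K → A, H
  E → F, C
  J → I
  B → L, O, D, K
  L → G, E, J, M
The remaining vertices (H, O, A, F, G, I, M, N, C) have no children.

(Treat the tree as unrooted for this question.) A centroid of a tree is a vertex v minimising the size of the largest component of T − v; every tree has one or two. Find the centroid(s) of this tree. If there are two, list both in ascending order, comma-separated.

L

Removing L splits the tree into components of sizes 7, 3, 2, 1, 1; the largest is 7 ≤ ⌊15/2⌋ = 7.
Every other node leaves some component of size > 7, so the centroid is unique.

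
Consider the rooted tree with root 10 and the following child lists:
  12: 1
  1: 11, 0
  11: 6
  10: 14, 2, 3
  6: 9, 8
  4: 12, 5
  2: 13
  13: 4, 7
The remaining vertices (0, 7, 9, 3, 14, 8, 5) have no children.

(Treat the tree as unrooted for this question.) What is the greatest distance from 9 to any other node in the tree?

Distances from 9 peak at 9, attained at 14 (3 also at distance 9).
9-6-11-1-12-4-13-2-10-14

9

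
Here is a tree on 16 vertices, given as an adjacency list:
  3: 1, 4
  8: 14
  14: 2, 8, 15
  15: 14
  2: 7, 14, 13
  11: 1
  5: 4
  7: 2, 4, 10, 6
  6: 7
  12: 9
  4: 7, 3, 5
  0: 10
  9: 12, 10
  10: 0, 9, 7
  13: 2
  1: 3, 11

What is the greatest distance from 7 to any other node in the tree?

4

A farthest node from 7 is 11.
The path 7 – 4 – 3 – 1 – 11 has 4 edges.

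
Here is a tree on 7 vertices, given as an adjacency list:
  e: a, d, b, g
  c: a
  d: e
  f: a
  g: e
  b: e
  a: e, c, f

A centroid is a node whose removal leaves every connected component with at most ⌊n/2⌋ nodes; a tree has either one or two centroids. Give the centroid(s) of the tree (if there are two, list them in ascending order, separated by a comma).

e

If e is removed the pieces have sizes 3, 1, 1, 1, all ≤ ⌊7/2⌋ = 3.
Every other node leaves some component of size > 3, so the centroid is unique.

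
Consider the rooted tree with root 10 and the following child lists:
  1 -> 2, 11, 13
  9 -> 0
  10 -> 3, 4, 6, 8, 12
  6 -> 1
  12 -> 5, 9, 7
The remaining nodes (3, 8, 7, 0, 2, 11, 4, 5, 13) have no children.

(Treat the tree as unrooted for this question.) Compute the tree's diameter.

A longest path is 13–1–6–10–12–9–0, with 6 edges.

6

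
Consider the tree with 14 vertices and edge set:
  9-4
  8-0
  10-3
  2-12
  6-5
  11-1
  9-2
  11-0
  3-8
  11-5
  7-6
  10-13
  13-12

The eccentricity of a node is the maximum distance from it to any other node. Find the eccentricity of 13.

The node farthest from 13 is 7, via 13–10–3–8–0–11–5–6–7 — 8 edges.

8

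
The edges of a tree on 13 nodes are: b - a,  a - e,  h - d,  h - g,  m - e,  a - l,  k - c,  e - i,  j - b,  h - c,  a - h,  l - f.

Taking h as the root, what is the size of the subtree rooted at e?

3

e's subtree: {e, i, m}, size 3.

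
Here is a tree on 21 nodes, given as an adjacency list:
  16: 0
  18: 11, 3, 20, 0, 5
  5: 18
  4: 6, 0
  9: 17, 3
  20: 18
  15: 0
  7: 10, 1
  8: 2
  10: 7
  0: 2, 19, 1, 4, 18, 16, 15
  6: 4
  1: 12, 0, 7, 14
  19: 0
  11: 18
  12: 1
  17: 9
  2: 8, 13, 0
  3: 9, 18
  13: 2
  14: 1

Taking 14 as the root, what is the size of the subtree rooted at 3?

3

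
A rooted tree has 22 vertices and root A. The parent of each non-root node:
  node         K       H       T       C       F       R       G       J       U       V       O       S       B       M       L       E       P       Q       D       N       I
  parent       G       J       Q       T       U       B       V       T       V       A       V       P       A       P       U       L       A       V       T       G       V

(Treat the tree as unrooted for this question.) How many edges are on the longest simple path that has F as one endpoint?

6

Distances from F peak at 6, attained at H.
F–U–V–Q–T–J–H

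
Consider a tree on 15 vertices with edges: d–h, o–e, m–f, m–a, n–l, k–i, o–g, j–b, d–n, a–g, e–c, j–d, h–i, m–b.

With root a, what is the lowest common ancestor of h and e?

a

Path h→root: h d j b m a; path e→root: e o g a.
First common node: a.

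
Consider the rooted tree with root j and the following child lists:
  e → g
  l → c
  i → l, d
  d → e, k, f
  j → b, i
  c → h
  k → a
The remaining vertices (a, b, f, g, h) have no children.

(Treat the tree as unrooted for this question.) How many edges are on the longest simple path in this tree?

Starting from h, a farthest node is a at distance 6.
One longest path: h-c-l-i-d-k-a.
So the diameter is 6.

6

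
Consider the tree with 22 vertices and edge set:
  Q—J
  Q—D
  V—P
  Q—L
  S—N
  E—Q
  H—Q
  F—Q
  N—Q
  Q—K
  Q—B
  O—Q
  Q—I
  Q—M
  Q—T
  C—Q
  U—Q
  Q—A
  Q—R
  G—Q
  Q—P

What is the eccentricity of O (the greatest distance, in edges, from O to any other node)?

3

The node farthest from O is S (V also at distance 3), via O–Q–N–S — 3 edges.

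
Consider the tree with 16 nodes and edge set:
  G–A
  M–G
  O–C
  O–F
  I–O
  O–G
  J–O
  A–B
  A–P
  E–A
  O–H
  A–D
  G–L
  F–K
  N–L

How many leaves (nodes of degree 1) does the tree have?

Exactly 11 nodes have a single neighbour: B, C, D, E, H, I, J, K, M, N, P.

11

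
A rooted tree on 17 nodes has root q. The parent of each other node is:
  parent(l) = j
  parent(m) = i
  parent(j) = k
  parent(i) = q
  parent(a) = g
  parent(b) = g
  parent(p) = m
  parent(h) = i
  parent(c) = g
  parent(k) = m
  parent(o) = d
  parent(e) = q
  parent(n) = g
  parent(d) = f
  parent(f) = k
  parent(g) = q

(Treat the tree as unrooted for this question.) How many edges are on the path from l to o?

5

l - j - k - f - d - o: 5 edges.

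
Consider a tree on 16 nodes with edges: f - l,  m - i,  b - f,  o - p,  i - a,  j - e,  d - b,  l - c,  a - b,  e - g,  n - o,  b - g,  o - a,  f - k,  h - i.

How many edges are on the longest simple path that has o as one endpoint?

5

Distances from o peak at 5, attained at j (c also at distance 5).
o-a-b-g-e-j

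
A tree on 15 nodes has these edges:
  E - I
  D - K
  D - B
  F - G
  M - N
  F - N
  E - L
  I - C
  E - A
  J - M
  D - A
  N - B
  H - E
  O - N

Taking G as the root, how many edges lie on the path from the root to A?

Climbing from A to the root: A – D – B – N – F – G. That's 5 steps.

5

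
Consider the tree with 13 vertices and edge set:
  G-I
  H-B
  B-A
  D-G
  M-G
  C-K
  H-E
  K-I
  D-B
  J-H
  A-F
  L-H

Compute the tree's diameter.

7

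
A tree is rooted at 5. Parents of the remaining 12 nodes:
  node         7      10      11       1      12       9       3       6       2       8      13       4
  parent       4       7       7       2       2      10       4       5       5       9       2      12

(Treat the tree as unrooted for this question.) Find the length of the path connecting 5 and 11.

The path is 5 - 2 - 12 - 4 - 7 - 11, which has 5 edges.

5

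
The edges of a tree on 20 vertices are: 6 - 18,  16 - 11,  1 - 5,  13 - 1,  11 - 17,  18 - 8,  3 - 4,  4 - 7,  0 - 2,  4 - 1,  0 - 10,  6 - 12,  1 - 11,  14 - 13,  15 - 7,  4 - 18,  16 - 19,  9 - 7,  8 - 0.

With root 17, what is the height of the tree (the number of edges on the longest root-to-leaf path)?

The longest root-to-leaf path is 17 – 11 – 1 – 4 – 18 – 8 – 0 – 10 (7 edges).

7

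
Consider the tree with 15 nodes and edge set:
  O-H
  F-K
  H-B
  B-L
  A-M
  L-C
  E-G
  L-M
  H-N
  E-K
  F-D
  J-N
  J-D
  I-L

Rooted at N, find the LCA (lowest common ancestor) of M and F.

N

M's ancestor chain is M, L, B, H, N and F's is F, D, J, N; they first meet at N.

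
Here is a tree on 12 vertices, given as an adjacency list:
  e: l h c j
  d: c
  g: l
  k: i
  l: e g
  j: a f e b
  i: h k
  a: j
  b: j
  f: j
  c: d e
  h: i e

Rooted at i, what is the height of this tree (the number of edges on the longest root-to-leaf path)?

4

f sits deepest: i–h–e–j–f — 4 edges from the root.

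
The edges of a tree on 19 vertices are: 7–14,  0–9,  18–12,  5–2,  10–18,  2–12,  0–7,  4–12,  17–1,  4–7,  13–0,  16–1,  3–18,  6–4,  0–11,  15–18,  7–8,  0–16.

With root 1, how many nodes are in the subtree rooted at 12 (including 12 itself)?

7

The subtree rooted at 12 contains: 12, 2, 18, 5, 10, 3, 15 — 7 nodes.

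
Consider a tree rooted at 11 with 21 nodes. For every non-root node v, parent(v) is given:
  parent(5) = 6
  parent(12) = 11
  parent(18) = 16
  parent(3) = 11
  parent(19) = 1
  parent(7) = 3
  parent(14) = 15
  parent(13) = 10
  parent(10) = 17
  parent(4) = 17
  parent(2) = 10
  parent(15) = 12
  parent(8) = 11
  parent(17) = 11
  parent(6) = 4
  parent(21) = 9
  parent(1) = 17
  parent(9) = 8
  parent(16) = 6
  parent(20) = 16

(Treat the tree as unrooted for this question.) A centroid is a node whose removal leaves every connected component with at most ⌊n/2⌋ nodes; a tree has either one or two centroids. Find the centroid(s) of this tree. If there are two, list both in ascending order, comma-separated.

If 17 is removed the pieces have sizes 9, 6, 3, 2, all ≤ ⌊21/2⌋ = 10.
Every other node leaves some component of size > 10, so the centroid is unique.

17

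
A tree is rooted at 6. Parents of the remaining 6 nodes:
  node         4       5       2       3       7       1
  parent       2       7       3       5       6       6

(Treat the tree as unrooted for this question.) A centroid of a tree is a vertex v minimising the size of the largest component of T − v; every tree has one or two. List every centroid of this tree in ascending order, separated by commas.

If 5 is removed the pieces have sizes 3, 3, all ≤ ⌊7/2⌋ = 3.
Every other node leaves some component of size > 3, so the centroid is unique.

5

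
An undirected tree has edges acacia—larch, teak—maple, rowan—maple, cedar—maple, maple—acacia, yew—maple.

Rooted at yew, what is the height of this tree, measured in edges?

3

The longest root-to-leaf path is yew-maple-acacia-larch (3 edges).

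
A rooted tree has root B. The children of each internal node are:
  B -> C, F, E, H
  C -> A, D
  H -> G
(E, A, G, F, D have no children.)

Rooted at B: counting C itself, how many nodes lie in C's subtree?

The subtree rooted at C contains: C, A, D — 3 nodes.

3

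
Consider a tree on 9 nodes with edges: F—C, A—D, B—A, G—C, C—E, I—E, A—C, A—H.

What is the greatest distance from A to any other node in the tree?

3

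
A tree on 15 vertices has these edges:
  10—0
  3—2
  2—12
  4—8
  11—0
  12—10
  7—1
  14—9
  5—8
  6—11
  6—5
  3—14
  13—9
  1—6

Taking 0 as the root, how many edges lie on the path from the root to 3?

4

Path from 0 to 3: 0 → 10 → 12 → 2 → 3, which has 4 edges.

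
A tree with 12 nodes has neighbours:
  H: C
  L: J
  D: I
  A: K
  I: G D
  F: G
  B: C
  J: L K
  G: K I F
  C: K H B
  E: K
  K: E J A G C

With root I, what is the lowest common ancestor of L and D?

I

Path L→root: L J K G I; path D→root: D I.
First common node: I.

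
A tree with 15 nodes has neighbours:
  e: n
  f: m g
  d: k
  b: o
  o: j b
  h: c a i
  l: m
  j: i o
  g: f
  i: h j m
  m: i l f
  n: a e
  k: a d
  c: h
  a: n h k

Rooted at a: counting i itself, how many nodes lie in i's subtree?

i's subtree: {i, j, m, o, l, f, b, g}, size 8.

8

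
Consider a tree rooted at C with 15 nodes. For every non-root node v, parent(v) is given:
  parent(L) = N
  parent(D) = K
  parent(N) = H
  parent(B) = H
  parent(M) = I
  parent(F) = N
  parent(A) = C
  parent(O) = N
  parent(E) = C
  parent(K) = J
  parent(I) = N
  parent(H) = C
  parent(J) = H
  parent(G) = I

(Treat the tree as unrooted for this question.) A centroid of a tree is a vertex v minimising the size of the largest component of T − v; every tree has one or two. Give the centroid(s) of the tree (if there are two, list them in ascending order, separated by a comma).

H

Delete H: the remaining components have sizes 7, 3, 3, 1. Max 7 ≤ 7, so H is a centroid.
Every other node leaves some component of size > 7, so the centroid is unique.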